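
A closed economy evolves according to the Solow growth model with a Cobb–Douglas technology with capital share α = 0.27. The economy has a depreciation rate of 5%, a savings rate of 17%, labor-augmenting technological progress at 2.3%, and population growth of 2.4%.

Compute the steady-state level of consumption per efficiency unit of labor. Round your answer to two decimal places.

c* ≈ 1.02

At the steady state, Δk = 0, so s·k^α = (n + g + δ)·k.
Dividing both sides by k: k^(1−α) = s / (n + g + δ).
k^0.73 = 0.17 / (0.024 + 0.023 + 0.050) = 0.17 / 0.097 = 1.7526
k* = 1.7526^(1/0.73) ≈ 2.1568
y* = (k*)^α = 2.1568^0.27 ≈ 1.2306
c* = (1 − s)·y* = (1 − 0.17) × 1.2306 ≈ 1.0214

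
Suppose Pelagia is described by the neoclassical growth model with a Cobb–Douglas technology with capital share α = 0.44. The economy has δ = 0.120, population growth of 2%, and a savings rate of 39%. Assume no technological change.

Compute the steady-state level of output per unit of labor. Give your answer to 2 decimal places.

y* = 2.24

In steady state, investment equals break-even investment: s·k^α = (n + δ)·k.
Dividing both sides by k: k^(1−α) = s / (n + δ).
k^0.56 = 0.39 / (0.020 + 0.120) = 0.39 / 0.140 = 2.7857
k* = 2.7857^(1/0.56) ≈ 6.2305
y* = (k*)^α = 6.2305^0.44 ≈ 2.2366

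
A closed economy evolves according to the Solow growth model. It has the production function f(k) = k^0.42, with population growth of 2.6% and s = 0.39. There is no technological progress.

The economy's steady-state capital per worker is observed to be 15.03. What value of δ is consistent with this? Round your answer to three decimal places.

δ ≈ 0.055

At the steady state, Δk = 0, so s·k^α = (n + δ)·k.
So s / (n + δ) = (k*)^(1−α) = 15.03^0.58 = 4.8154.
Therefore n + δ = s / 4.8154 = 0.39 / 4.8154 = 0.0810, so δ = 0.0810 − 0.026 = 0.0550.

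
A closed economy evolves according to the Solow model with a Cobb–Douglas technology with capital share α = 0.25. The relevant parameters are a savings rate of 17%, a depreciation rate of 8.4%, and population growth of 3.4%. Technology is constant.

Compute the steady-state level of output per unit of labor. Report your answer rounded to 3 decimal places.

At the steady state, Δk = 0, so s·k^α = (n + δ)·k.
Dividing both sides by k: k^(1−α) = s / (n + δ).
k^0.75 = 0.17 / (0.034 + 0.084) = 0.17 / 0.118 = 1.4407
k* = 1.4407^(1/0.75) ≈ 1.6272
y* = (k*)^α = 1.6272^0.25 ≈ 1.1294

y* ≈ 1.129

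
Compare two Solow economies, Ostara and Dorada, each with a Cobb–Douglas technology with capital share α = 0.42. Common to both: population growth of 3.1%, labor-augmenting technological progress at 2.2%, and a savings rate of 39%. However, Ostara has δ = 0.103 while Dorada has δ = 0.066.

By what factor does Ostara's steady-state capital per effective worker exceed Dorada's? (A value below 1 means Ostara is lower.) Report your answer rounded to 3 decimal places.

Steady-state k* = [s/(n + g + δ)]^(1/(1−α)), so the ratio is [ (s_O/(n + g + δ)_O) / (s_D/(n + g + δ)_D) ]^1.7241.
s_O/(n + g + δ)_O = 0.39/0.156 = 2.5000; s_D/(n + g + δ)_D = 0.39/0.119 = 3.2773.
Ratio = (2.5000/3.2773)^1.7241 = 0.7628^1.7241 ≈ 0.6270

k*_O / k*_D ≈ 0.627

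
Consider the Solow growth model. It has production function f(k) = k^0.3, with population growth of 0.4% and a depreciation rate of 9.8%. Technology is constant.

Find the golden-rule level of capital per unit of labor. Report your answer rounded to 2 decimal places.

k_gold ≈ 4.67

The golden rule sets f'(k) = n + δ, i.e. α·k^(α−1) = n + δ.
So k^(1−α) = α / (n + δ) = 0.3 / 0.102 = 2.9412.
k_gold = 2.9412^(1/0.7) ≈ 4.6700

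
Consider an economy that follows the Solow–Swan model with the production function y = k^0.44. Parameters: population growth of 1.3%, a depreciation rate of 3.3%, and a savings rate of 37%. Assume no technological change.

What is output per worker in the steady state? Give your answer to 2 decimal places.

y* = 5.15

At the steady state, Δk = 0, so s·k^α = (n + δ)·k.
Rearranging, k^(1−α) = s / (n + δ).
k^0.56 = 0.37 / (0.013 + 0.033) = 0.37 / 0.046 = 8.0435
k* = 8.0435^(1/0.56) ≈ 41.3872
y* = (k*)^α = 41.3872^0.44 ≈ 5.1454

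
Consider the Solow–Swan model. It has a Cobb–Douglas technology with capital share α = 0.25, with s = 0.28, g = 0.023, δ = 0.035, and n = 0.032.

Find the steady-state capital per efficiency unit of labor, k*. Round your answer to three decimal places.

At the steady state, Δk = 0, so s·k^α = (n + g + δ)·k.
Rearranging, k^(1−α) = s / (n + g + δ).
k^0.75 = 0.28 / (0.032 + 0.023 + 0.035) = 0.28 / 0.090 = 3.1111
k* = 3.1111^(1/0.75) ≈ 4.5417

k* ≈ 4.542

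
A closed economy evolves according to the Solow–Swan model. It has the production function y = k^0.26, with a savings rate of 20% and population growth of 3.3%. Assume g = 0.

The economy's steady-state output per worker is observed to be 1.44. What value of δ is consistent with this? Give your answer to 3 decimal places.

δ ≈ 0.038

In steady state, investment equals break-even investment: s·k^α = (n + δ)·k.
Since y* = [s/(n + δ)]^(α/(1−α)), we have s/(n + δ) = (y*)^((1−α)/α) = 1.44^2.8462 = 2.8231.
Therefore n + δ = s / 2.8231 = 0.20 / 2.8231 = 0.0708, so δ = 0.0708 − 0.033 = 0.0378.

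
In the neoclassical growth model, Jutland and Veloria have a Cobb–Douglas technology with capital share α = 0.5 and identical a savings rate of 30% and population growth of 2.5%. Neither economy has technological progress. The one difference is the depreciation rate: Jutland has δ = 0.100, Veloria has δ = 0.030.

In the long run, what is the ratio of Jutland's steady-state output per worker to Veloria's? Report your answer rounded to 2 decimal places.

Steady-state y* = [s/(n + δ)]^(α/(1−α)), so the ratio is [ (s_J/(n + δ)_J) / (s_V/(n + δ)_V) ]^1.
s_J/(n + δ)_J = 0.30/0.125 = 2.4000; s_V/(n + δ)_V = 0.30/0.055 = 5.4545.
Ratio = (2.4000/5.4545)^1 = 0.4400^1 ≈ 0.4400

y*_J / y*_V ≈ 0.44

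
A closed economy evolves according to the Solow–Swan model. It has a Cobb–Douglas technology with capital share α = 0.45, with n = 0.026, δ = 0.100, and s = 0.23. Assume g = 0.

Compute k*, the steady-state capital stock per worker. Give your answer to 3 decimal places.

In steady state, investment equals break-even investment: s·k^α = (n + δ)·k.
Rearranging, k^(1−α) = s / (n + δ).
k^0.55 = 0.23 / (0.026 + 0.100) = 0.23 / 0.126 = 1.8254
k* = 1.8254^(1/0.55) ≈ 2.9867

k* = 2.987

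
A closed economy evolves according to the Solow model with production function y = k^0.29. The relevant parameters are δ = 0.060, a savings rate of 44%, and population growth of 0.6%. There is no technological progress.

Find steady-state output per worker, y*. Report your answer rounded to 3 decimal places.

y* ≈ 2.170

At the steady state, Δk = 0, so s·k^α = (n + δ)·k.
Rearranging, k^(1−α) = s / (n + δ).
k^0.71 = 0.44 / (0.006 + 0.060) = 0.44 / 0.066 = 6.6667
k* = 6.6667^(1/0.71) ≈ 14.4690
y* = (k*)^α = 14.4690^0.29 ≈ 2.1703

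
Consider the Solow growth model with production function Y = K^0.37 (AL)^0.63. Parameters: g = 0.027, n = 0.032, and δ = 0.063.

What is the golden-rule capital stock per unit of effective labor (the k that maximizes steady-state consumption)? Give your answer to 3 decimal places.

The golden rule sets f'(k) = n + g + δ, i.e. α·k^(α−1) = n + g + δ.
So k^(1−α) = α / (n + g + δ) = 0.37 / 0.122 = 3.0328.
k_gold = 3.0328^(1/0.63) ≈ 5.8188

k_gold ≈ 5.819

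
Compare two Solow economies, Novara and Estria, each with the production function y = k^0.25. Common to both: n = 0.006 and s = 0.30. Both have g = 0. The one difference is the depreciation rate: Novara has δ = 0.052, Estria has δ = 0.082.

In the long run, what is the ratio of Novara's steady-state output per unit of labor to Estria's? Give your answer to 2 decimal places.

ratio ≈ 1.15

Steady-state y* = [s/(n + δ)]^(α/(1−α)), so the ratio is [ (s_N/(n + δ)_N) / (s_E/(n + δ)_E) ]^0.3333.
s_N/(n + δ)_N = 0.30/0.058 = 5.1724; s_E/(n + δ)_E = 0.30/0.088 = 3.4091.
Ratio = (5.1724/3.4091)^0.3333 = 1.5172^0.3333 ≈ 1.1491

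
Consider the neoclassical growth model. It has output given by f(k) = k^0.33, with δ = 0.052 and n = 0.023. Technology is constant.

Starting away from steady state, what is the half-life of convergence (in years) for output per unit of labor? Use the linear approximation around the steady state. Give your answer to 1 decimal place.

t_½ ≈ 13.8 years

Near the steady state the convergence rate is λ = (1 − α)(n + δ).
λ = (1 − 0.33) × 0.075 = 0.67 × 0.075 = 0.05025
Half-life = ln 2 / λ = 0.6931 / 0.05025 ≈ 13.79 years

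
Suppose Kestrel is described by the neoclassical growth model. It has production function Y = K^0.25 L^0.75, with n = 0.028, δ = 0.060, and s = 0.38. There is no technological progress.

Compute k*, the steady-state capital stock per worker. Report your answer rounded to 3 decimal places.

In steady state, investment equals break-even investment: s·k^α = (n + δ)·k.
Dividing both sides by k: k^(1−α) = s / (n + δ).
k^0.75 = 0.38 / (0.028 + 0.060) = 0.38 / 0.088 = 4.3182
k* = 4.3182^(1/0.75) ≈ 7.0319

k* ≈ 7.032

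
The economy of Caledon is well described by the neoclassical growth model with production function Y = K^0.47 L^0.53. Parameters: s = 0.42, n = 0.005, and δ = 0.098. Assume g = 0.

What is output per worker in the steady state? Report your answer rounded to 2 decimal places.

y* ≈ 3.48

Steady state requires s·f(k) = (n + δ)·k, i.e. s·k^α = (n + δ)·k.
Dividing both sides by k: k^(1−α) = s / (n + δ).
k^0.53 = 0.42 / (0.005 + 0.098) = 0.42 / 0.103 = 4.0777
k* = 4.0777^(1/0.53) ≈ 14.1817
y* = (k*)^α = 14.1817^0.47 ≈ 3.4779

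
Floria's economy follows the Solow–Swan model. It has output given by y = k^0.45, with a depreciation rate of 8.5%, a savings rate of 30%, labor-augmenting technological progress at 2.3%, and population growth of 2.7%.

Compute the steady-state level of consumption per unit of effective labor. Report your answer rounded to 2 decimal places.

In steady state, investment equals break-even investment: s·k^α = (n + g + δ)·k.
Dividing both sides by k: k^(1−α) = s / (n + g + δ).
k^0.55 = 0.30 / (0.027 + 0.023 + 0.085) = 0.30 / 0.135 = 2.2222
k* = 2.2222^(1/0.55) ≈ 4.2709
y* = (k*)^α = 4.2709^0.45 ≈ 1.9219
c* = (1 − s)·y* = (1 − 0.30) × 1.9219 ≈ 1.3453

c* ≈ 1.35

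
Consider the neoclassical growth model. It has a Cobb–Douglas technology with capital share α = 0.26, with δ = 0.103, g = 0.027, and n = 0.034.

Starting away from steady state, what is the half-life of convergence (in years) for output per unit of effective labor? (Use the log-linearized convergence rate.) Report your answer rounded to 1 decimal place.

half-life ≈ 5.7 years

Near the steady state the convergence rate is λ = (1 − α)(n + g + δ).
λ = (1 − 0.26) × 0.164 = 0.74 × 0.164 = 0.12136
Half-life = ln 2 / λ = 0.6931 / 0.12136 ≈ 5.71 years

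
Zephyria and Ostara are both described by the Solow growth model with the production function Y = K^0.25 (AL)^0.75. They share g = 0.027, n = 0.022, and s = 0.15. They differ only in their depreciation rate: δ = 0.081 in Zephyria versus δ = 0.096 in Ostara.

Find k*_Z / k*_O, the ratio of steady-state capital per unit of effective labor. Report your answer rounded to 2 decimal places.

Steady-state k* = [s/(n + g + δ)]^(1/(1−α)), so the ratio is [ (s_Z/(n + g + δ)_Z) / (s_O/(n + g + δ)_O) ]^1.3333.
s_Z/(n + g + δ)_Z = 0.15/0.130 = 1.1538; s_O/(n + g + δ)_O = 0.15/0.145 = 1.0345.
Ratio = (1.1538/1.0345)^1.3333 = 1.1153^1.3333 ≈ 1.1566

k*_Z / k*_O ≈ 1.16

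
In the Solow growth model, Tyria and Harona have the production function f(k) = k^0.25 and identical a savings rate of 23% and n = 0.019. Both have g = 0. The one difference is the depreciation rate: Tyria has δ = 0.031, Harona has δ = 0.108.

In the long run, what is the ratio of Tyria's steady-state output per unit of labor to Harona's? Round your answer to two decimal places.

ratio ≈ 1.36

Steady-state y* = [s/(n + δ)]^(α/(1−α)), so the ratio is [ (s_T/(n + δ)_T) / (s_H/(n + δ)_H) ]^0.3333.
s_T/(n + δ)_T = 0.23/0.050 = 4.6000; s_H/(n + δ)_H = 0.23/0.127 = 1.8110.
Ratio = (4.6000/1.8110)^0.3333 = 2.5400^0.3333 ≈ 1.3644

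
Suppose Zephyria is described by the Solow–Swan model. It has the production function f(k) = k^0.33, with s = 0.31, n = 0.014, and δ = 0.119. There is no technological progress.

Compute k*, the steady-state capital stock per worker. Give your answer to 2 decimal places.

At the steady state, Δk = 0, so s·k^α = (n + δ)·k.
Dividing both sides by k: k^(1−α) = s / (n + δ).
k^0.67 = 0.31 / (0.014 + 0.119) = 0.31 / 0.133 = 2.3308
k* = 2.3308^(1/0.67) ≈ 3.5360

k* ≈ 3.54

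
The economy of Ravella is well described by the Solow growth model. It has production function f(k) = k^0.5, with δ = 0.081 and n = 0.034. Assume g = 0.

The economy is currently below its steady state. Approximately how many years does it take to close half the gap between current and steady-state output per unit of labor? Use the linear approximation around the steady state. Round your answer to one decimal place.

t_½ ≈ 12.1 years

Near the steady state the convergence rate is λ = (1 − α)(n + δ).
λ = (1 − 0.5) × 0.115 = 0.5 × 0.115 = 0.0575
Half-life = ln 2 / λ = 0.6931 / 0.0575 ≈ 12.05 years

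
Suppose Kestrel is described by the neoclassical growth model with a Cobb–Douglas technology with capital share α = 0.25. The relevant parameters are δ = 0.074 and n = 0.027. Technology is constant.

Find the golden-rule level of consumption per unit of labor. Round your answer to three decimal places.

At the golden rule, f'(k) = n + δ, so α·k^(α−1) = n + δ and k_gold = (α/(n + δ))^(1/(1−α)).
k_gold = (0.25/0.101)^(1/0.75) = 2.4752^1.3333 ≈ 3.3481
c_gold = f(k_gold) − (n + δ)·k_gold = 1.3527 − 0.101×3.3481 ≈ 1.0145

c_gold ≈ 1.015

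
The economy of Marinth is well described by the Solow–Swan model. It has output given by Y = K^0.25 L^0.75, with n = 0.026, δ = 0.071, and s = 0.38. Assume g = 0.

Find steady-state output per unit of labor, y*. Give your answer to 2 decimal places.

In steady state, investment equals break-even investment: s·k^α = (n + δ)·k.
Dividing both sides by k: k^(1−α) = s / (n + δ).
k^0.75 = 0.38 / (0.026 + 0.071) = 0.38 / 0.097 = 3.9175
k* = 3.9175^(1/0.75) ≈ 6.1756
y* = (k*)^α = 6.1756^0.25 ≈ 1.5764

y* = 1.58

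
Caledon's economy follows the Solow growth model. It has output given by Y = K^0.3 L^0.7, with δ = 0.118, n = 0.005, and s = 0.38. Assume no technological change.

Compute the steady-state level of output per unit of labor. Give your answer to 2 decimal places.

At the steady state, Δk = 0, so s·k^α = (n + δ)·k.
Dividing both sides by k: k^(1−α) = s / (n + δ).
k^0.7 = 0.38 / (0.005 + 0.118) = 0.38 / 0.123 = 3.0894
k* = 3.0894^(1/0.7) ≈ 5.0098
y* = (k*)^α = 5.0098^0.3 ≈ 1.6216

y* = 1.62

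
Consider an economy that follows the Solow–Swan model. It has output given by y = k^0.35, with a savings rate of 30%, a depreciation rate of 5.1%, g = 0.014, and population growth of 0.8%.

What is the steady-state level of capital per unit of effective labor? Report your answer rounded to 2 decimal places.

k* ≈ 8.80

In steady state, investment equals break-even investment: s·k^α = (n + g + δ)·k.
Rearranging, k^(1−α) = s / (n + g + δ).
k^0.65 = 0.30 / (0.008 + 0.014 + 0.051) = 0.30 / 0.073 = 4.1096
k* = 4.1096^(1/0.65) ≈ 8.7964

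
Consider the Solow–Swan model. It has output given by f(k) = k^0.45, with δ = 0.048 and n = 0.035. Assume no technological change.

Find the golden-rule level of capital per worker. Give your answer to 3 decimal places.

k_gold ≈ 21.617

The golden rule sets f'(k) = n + δ, i.e. α·k^(α−1) = n + δ.
So k^(1−α) = α / (n + δ) = 0.45 / 0.083 = 5.4217.
k_gold = 5.4217^(1/0.55) ≈ 21.6168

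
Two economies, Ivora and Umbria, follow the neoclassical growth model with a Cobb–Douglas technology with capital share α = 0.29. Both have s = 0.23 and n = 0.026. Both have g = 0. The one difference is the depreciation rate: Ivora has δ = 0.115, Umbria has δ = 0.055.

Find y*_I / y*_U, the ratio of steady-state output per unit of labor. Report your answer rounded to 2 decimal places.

Steady-state y* = [s/(n + δ)]^(α/(1−α)), so the ratio is [ (s_I/(n + δ)_I) / (s_U/(n + δ)_U) ]^0.4085.
s_I/(n + δ)_I = 0.23/0.141 = 1.6312; s_U/(n + δ)_U = 0.23/0.081 = 2.8395.
Ratio = (1.6312/2.8395)^0.4085 = 0.5745^0.4085 ≈ 0.7974

ratio ≈ 0.80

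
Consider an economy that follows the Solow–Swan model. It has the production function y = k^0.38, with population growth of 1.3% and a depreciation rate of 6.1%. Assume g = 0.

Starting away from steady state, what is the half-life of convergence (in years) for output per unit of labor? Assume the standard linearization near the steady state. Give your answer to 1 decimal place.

Near the steady state the convergence rate is λ = (1 − α)(n + δ).
λ = (1 − 0.38) × 0.074 = 0.62 × 0.074 = 0.04588
Half-life = ln 2 / λ = 0.6931 / 0.04588 ≈ 15.11 years

t_½ ≈ 15.1 years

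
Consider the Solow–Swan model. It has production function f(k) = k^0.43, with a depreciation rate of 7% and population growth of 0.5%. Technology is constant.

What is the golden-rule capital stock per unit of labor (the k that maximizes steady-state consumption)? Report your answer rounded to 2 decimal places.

k_gold ≈ 21.41

The golden rule sets f'(k) = n + δ, i.e. α·k^(α−1) = n + δ.
So k^(1−α) = α / (n + δ) = 0.43 / 0.075 = 5.7333.
k_gold = 5.7333^(1/0.57) ≈ 21.4059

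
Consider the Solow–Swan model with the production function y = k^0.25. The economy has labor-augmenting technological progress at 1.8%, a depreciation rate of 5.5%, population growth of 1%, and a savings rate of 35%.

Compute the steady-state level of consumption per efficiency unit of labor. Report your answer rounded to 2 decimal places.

Steady state requires s·f(k) = (n + g + δ)·k, i.e. s·k^α = (n + g + δ)·k.
Rearranging, k^(1−α) = s / (n + g + δ).
k^0.75 = 0.35 / (0.010 + 0.018 + 0.055) = 0.35 / 0.083 = 4.2169
k* = 4.2169^(1/0.75) ≈ 6.8128
y* = (k*)^α = 6.8128^0.25 ≈ 1.6156
c* = (1 − s)·y* = (1 − 0.35) × 1.6156 ≈ 1.0501

c* = 1.05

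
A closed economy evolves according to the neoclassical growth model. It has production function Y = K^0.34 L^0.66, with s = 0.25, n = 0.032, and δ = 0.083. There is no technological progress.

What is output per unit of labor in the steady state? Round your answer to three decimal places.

At the steady state, Δk = 0, so s·k^α = (n + δ)·k.
Rearranging, k^(1−α) = s / (n + δ).
k^0.66 = 0.25 / (0.032 + 0.083) = 0.25 / 0.115 = 2.1739
k* = 2.1739^(1/0.66) ≈ 3.2432
y* = (k*)^α = 3.2432^0.34 ≈ 1.4919

y* = 1.492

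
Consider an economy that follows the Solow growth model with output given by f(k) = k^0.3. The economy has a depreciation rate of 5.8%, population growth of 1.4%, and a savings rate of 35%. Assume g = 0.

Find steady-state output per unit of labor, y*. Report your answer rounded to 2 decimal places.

In steady state, investment equals break-even investment: s·k^α = (n + δ)·k.
Dividing both sides by k: k^(1−α) = s / (n + δ).
k^0.7 = 0.35 / (0.014 + 0.058) = 0.35 / 0.072 = 4.8611
k* = 4.8611^(1/0.7) ≈ 9.5730
y* = (k*)^α = 9.5730^0.3 ≈ 1.9693

y* ≈ 1.97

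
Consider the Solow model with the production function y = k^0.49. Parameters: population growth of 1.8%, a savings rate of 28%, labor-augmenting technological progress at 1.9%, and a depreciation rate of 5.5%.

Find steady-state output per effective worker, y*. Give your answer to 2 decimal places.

y* = 2.91

In steady state, investment equals break-even investment: s·k^α = (n + g + δ)·k.
Dividing both sides by k: k^(1−α) = s / (n + g + δ).
k^0.51 = 0.28 / (0.018 + 0.019 + 0.055) = 0.28 / 0.092 = 3.0435
k* = 3.0435^(1/0.51) ≈ 8.8673
y* = (k*)^α = 8.8673^0.49 ≈ 2.9135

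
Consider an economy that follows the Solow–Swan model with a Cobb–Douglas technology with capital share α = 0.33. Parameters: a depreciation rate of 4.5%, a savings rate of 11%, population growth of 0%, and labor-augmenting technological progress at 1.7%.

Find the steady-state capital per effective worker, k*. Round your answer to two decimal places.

In steady state, investment equals break-even investment: s·k^α = (n + g + δ)·k.
Rearranging, k^(1−α) = s / (n + g + δ).
k^0.67 = 0.11 / (0.000 + 0.017 + 0.045) = 0.11 / 0.062 = 1.7742
k* = 1.7742^(1/0.67) ≈ 2.3531

k* ≈ 2.35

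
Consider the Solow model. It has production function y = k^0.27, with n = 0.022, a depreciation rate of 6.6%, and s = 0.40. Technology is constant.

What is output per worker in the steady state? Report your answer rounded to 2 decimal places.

Steady state requires s·f(k) = (n + δ)·k, i.e. s·k^α = (n + δ)·k.
Rearranging, k^(1−α) = s / (n + δ).
k^0.73 = 0.40 / (0.022 + 0.066) = 0.40 / 0.088 = 4.5455
k* = 4.5455^(1/0.73) ≈ 7.9579
y* = (k*)^α = 7.9579^0.27 ≈ 1.7507

y* = 1.75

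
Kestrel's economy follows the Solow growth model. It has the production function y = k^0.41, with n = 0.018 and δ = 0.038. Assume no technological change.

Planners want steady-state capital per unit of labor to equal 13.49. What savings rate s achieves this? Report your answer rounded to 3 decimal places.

In steady state, investment equals break-even investment: s·k^α = (n + δ)·k.
So s / (n + δ) = (k*)^(1−α) = 13.49^0.59 = 4.6420.
Therefore s = 4.6420 × (n + δ) = 4.6420 × 0.056 = 0.2600.

s ≈ 0.260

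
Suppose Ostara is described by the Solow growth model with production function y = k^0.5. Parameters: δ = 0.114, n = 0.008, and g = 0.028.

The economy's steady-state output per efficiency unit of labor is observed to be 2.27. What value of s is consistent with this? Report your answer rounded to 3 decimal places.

In steady state, investment equals break-even investment: s·k^α = (n + g + δ)·k.
Since y* = [s/(n + g + δ)]^(α/(1−α)), we have s/(n + g + δ) = (y*)^((1−α)/α) = 2.27^1 = 2.2700.
Therefore s = 2.2700 × (n + g + δ) = 2.2700 × 0.150 = 0.3405.

s ≈ 0.341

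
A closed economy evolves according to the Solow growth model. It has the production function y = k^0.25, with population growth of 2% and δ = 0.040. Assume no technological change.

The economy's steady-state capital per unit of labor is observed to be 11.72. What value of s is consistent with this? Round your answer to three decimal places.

s ≈ 0.380

At the steady state, Δk = 0, so s·k^α = (n + δ)·k.
So s / (n + δ) = (k*)^(1−α) = 11.72^0.75 = 6.3343.
Therefore s = 6.3343 × (n + δ) = 6.3343 × 0.060 = 0.3801.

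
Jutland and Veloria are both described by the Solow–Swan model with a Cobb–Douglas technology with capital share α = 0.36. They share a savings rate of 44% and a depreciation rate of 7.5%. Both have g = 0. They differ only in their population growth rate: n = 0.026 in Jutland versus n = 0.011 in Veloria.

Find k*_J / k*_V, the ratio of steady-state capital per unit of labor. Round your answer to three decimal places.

k*_J / k*_V ≈ 0.778

Steady-state k* = [s/(n + δ)]^(1/(1−α)), so the ratio is [ (s_J/(n + δ)_J) / (s_V/(n + δ)_V) ]^1.5625.
s_J/(n + δ)_J = 0.44/0.101 = 4.3564; s_V/(n + δ)_V = 0.44/0.086 = 5.1163.
Ratio = (4.3564/5.1163)^1.5625 = 0.8515^1.5625 ≈ 0.7779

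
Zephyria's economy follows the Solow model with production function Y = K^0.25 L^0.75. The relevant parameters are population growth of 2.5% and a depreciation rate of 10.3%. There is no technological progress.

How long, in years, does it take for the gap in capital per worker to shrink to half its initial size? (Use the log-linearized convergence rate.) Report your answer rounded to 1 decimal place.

half-life ≈ 7.2 years

Near the steady state the convergence rate is λ = (1 − α)(n + δ).
λ = (1 − 0.25) × 0.128 = 0.75 × 0.128 = 0.0960
Half-life = ln 2 / λ = 0.6931 / 0.0960 ≈ 7.22 years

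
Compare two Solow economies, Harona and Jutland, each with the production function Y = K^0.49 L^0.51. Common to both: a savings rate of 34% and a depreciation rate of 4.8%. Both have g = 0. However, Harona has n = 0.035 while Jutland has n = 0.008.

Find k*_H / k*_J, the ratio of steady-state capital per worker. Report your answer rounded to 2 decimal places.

Steady-state k* = [s/(n + δ)]^(1/(1−α)), so the ratio is [ (s_H/(n + δ)_H) / (s_J/(n + δ)_J) ]^1.9608.
s_H/(n + δ)_H = 0.34/0.083 = 4.0964; s_J/(n + δ)_J = 0.34/0.056 = 6.0714.
Ratio = (4.0964/6.0714)^1.9608 = 0.6747^1.9608 ≈ 0.4623

k*_H / k*_J ≈ 0.46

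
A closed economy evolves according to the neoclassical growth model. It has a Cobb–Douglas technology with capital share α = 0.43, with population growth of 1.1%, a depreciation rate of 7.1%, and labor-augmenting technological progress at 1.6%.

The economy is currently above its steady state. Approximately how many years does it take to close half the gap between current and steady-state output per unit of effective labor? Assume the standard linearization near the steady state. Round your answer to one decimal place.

t_½ ≈ 12.4 years

Near the steady state the convergence rate is λ = (1 − α)(n + g + δ).
λ = (1 − 0.43) × 0.098 = 0.57 × 0.098 = 0.05586
Half-life = ln 2 / λ = 0.6931 / 0.05586 ≈ 12.41 years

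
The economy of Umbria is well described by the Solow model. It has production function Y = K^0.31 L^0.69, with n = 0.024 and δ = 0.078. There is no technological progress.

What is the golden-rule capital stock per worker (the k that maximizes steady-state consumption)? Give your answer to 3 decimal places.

The golden rule sets f'(k) = n + δ, i.e. α·k^(α−1) = n + δ.
So k^(1−α) = α / (n + δ) = 0.31 / 0.102 = 3.0392.
k_gold = 3.0392^(1/0.69) ≈ 5.0078

k_gold ≈ 5.008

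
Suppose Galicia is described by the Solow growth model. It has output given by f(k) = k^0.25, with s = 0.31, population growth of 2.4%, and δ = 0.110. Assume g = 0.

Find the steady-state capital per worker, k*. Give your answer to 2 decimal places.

In steady state, investment equals break-even investment: s·k^α = (n + δ)·k.
Rearranging, k^(1−α) = s / (n + δ).
k^0.75 = 0.31 / (0.024 + 0.110) = 0.31 / 0.134 = 2.3134
k* = 2.3134^(1/0.75) ≈ 3.0596

k* = 3.06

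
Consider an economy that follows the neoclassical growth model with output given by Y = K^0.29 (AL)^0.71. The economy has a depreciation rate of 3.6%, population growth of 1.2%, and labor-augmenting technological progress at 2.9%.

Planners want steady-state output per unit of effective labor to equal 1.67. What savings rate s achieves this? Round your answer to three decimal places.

Steady state requires s·f(k) = (n + g + δ)·k, i.e. s·k^α = (n + g + δ)·k.
Since y* = [s/(n + g + δ)]^(α/(1−α)), we have s/(n + g + δ) = (y*)^((1−α)/α) = 1.67^2.4483 = 3.5098.
Therefore s = 3.5098 × (n + g + δ) = 3.5098 × 0.077 = 0.2703.

s ≈ 0.270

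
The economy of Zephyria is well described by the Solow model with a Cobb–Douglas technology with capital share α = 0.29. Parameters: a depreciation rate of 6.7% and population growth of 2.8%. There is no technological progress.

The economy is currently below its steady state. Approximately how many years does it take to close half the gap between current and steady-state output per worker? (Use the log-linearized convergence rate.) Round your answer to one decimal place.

Near the steady state the convergence rate is λ = (1 − α)(n + δ).
λ = (1 − 0.29) × 0.095 = 0.71 × 0.095 = 0.06745
Half-life = ln 2 / λ = 0.6931 / 0.06745 ≈ 10.28 years

about 10.3 years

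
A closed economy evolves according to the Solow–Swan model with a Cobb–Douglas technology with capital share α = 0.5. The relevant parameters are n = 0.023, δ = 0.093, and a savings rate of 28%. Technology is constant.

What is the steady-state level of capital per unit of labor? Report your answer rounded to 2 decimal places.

k* ≈ 5.83

At the steady state, Δk = 0, so s·k^α = (n + δ)·k.
Dividing both sides by k: k^(1−α) = s / (n + δ).
k^0.5 = 0.28 / (0.023 + 0.093) = 0.28 / 0.116 = 2.4138
k* = 2.4138^(1/0.5) ≈ 5.8264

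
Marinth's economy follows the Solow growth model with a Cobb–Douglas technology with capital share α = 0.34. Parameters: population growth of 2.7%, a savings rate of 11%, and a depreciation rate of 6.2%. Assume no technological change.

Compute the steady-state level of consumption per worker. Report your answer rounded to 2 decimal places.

Steady state requires s·f(k) = (n + δ)·k, i.e. s·k^α = (n + δ)·k.
Dividing both sides by k: k^(1−α) = s / (n + δ).
k^0.66 = 0.11 / (0.027 + 0.062) = 0.11 / 0.089 = 1.2360
k* = 1.2360^(1/0.66) ≈ 1.3785
y* = (k*)^α = 1.3785^0.34 ≈ 1.1153
c* = (1 − s)·y* = (1 − 0.11) × 1.1153 ≈ 0.9926

c* ≈ 0.99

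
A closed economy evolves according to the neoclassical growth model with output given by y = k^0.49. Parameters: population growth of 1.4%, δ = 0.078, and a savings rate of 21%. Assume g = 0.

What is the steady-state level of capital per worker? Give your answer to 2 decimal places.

In steady state, investment equals break-even investment: s·k^α = (n + δ)·k.
Rearranging, k^(1−α) = s / (n + δ).
k^0.51 = 0.21 / (0.014 + 0.078) = 0.21 / 0.092 = 2.2826
k* = 2.2826^(1/0.51) ≈ 5.0443

k* ≈ 5.04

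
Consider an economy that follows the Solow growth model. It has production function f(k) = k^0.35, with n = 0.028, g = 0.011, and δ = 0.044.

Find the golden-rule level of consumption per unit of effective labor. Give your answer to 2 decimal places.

At the golden rule, f'(k) = n + g + δ, so α·k^(α−1) = n + g + δ and k_gold = (α/(n + g + δ))^(1/(1−α)).
k_gold = (0.35/0.083)^(1/0.65) = 4.2169^1.5385 ≈ 9.1528
c_gold = f(k_gold) − (n + g + δ)·k_gold = 2.1704 − 0.083×9.1528 ≈ 1.4107

c_gold ≈ 1.41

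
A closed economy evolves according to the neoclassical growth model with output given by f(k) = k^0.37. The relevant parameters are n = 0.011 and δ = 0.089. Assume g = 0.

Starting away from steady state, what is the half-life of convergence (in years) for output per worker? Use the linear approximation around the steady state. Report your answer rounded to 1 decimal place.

Near the steady state the convergence rate is λ = (1 − α)(n + δ).
λ = (1 − 0.37) × 0.100 = 0.63 × 0.100 = 0.0630
Half-life = ln 2 / λ = 0.6931 / 0.0630 ≈ 11.00 years

about 11.0 years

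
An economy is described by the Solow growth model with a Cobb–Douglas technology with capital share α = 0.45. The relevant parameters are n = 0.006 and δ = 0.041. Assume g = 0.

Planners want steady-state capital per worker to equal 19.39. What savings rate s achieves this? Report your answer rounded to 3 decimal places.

In steady state, investment equals break-even investment: s·k^α = (n + δ)·k.
So s / (n + δ) = (k*)^(1−α) = 19.39^0.55 = 5.1070.
Therefore s = 5.1070 × (n + δ) = 5.1070 × 0.047 = 0.2400.

s ≈ 0.240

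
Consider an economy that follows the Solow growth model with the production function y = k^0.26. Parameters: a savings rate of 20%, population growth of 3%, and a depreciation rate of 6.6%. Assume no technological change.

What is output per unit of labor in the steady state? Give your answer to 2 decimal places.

Steady state requires s·f(k) = (n + δ)·k, i.e. s·k^α = (n + δ)·k.
Rearranging, k^(1−α) = s / (n + δ).
k^0.74 = 0.20 / (0.030 + 0.066) = 0.20 / 0.096 = 2.0833
k* = 2.0833^(1/0.74) ≈ 2.6962
y* = (k*)^α = 2.6962^0.26 ≈ 1.2942

y* ≈ 1.29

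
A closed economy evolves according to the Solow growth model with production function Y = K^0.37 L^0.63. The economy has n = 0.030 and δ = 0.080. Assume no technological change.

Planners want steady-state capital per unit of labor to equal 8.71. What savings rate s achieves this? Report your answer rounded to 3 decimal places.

s ≈ 0.430

At the steady state, Δk = 0, so s·k^α = (n + δ)·k.
So s / (n + δ) = (k*)^(1−α) = 8.71^0.63 = 3.9103.
Therefore s = 3.9103 × (n + δ) = 3.9103 × 0.110 = 0.4301.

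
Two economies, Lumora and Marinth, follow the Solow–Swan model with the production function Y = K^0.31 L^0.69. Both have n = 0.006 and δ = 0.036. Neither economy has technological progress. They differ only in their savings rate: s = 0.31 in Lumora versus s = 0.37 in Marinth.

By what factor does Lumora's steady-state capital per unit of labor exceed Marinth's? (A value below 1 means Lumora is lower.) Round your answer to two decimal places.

Steady-state k* = [s/(n + δ)]^(1/(1−α)), so the ratio is [ (s_L/(n + δ)_L) / (s_M/(n + δ)_M) ]^1.4493.
s_L/(n + δ)_L = 0.31/0.042 = 7.3810; s_M/(n + δ)_M = 0.37/0.042 = 8.8095.
Ratio = (7.3810/8.8095)^1.4493 = 0.8378^1.4493 ≈ 0.7738

k*_L / k*_M ≈ 0.77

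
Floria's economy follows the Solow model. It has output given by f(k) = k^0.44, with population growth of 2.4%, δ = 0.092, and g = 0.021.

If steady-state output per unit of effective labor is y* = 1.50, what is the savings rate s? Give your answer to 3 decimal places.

s ≈ 0.230

At the steady state, Δk = 0, so s·k^α = (n + g + δ)·k.
Since y* = [s/(n + g + δ)]^(α/(1−α)), we have s/(n + g + δ) = (y*)^((1−α)/α) = 1.50^1.2727 = 1.6754.
Therefore s = 1.6754 × (n + g + δ) = 1.6754 × 0.137 = 0.2295.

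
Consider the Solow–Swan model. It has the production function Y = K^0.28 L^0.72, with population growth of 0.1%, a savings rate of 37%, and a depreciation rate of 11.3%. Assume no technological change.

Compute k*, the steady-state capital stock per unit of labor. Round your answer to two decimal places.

k* = 5.13

At the steady state, Δk = 0, so s·k^α = (n + δ)·k.
Rearranging, k^(1−α) = s / (n + δ).
k^0.72 = 0.37 / (0.001 + 0.113) = 0.37 / 0.114 = 3.2456
k* = 3.2456^(1/0.72) ≈ 5.1302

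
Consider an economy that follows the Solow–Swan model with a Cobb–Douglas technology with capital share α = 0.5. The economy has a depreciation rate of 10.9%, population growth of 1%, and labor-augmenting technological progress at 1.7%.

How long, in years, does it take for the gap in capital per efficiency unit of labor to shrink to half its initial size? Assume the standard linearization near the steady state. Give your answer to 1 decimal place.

Near the steady state the convergence rate is λ = (1 − α)(n + g + δ).
λ = (1 − 0.5) × 0.136 = 0.5 × 0.136 = 0.0680
Half-life = ln 2 / λ = 0.6931 / 0.0680 ≈ 10.19 years

about 10.2 years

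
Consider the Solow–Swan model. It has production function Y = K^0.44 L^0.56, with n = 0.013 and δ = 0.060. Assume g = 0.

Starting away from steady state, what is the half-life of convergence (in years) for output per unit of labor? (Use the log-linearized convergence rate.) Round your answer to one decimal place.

Near the steady state the convergence rate is λ = (1 − α)(n + δ).
λ = (1 − 0.44) × 0.073 = 0.56 × 0.073 = 0.04088
Half-life = ln 2 / λ = 0.6931 / 0.04088 ≈ 16.95 years

about 17.0 years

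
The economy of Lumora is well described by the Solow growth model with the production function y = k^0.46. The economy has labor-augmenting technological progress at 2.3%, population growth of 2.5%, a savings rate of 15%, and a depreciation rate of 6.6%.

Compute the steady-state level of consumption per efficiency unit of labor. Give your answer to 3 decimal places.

c* ≈ 1.074

In steady state, investment equals break-even investment: s·k^α = (n + g + δ)·k.
Dividing both sides by k: k^(1−α) = s / (n + g + δ).
k^0.54 = 0.15 / (0.025 + 0.023 + 0.066) = 0.15 / 0.114 = 1.3158
k* = 1.3158^(1/0.54) ≈ 1.6623
y* = (k*)^α = 1.6623^0.46 ≈ 1.2634
c* = (1 − s)·y* = (1 − 0.15) × 1.2634 ≈ 1.0739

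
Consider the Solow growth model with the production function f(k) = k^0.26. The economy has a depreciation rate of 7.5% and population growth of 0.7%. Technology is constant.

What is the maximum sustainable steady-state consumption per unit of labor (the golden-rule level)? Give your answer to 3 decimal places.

c_gold ≈ 1.110

At the golden rule, f'(k) = n + δ, so α·k^(α−1) = n + δ and k_gold = (α/(n + δ))^(1/(1−α)).
k_gold = (0.26/0.082)^(1/0.74) = 3.1707^1.3514 ≈ 4.7562
c_gold = f(k_gold) − (n + δ)·k_gold = 1.5000 − 0.082×4.7562 ≈ 1.1100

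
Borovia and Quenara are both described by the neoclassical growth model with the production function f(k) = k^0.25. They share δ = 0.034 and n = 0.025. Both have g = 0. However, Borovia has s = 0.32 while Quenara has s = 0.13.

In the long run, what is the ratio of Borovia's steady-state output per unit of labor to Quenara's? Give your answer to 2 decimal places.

ratio ≈ 1.35

Steady-state y* = [s/(n + δ)]^(α/(1−α)), so the ratio is [ (s_B/(n + δ)_B) / (s_Q/(n + δ)_Q) ]^0.3333.
s_B/(n + δ)_B = 0.32/0.059 = 5.4237; s_Q/(n + δ)_Q = 0.13/0.059 = 2.2034.
Ratio = (5.4237/2.2034)^0.3333 = 2.4615^0.3333 ≈ 1.3502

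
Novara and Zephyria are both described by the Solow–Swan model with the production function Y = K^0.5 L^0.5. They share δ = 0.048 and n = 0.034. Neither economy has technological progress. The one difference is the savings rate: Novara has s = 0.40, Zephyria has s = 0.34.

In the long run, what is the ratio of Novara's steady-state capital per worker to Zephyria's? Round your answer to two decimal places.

k*_N / k*_Z ≈ 1.38

Steady-state k* = [s/(n + δ)]^(1/(1−α)), so the ratio is [ (s_N/(n + δ)_N) / (s_Z/(n + δ)_Z) ]^2.
s_N/(n + δ)_N = 0.40/0.082 = 4.8780; s_Z/(n + δ)_Z = 0.34/0.082 = 4.1463.
Ratio = (4.8780/4.1463)^2 = 1.1765^2 ≈ 1.3842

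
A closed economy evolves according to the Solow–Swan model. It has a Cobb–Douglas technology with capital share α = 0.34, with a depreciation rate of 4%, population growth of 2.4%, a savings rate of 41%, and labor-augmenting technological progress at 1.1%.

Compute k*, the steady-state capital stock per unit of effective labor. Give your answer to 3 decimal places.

At the steady state, Δk = 0, so s·k^α = (n + g + δ)·k.
Dividing both sides by k: k^(1−α) = s / (n + g + δ).
k^0.66 = 0.41 / (0.024 + 0.011 + 0.040) = 0.41 / 0.075 = 5.4667
k* = 5.4667^(1/0.66) ≈ 13.1149

k* = 13.115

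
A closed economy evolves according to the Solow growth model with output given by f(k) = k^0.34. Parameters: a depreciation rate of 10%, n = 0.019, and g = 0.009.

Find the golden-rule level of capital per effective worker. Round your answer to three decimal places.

k_gold ≈ 4.394

The golden rule sets f'(k) = n + g + δ, i.e. α·k^(α−1) = n + g + δ.
So k^(1−α) = α / (n + g + δ) = 0.34 / 0.128 = 2.6563.
k_gold = 2.6563^(1/0.66) ≈ 4.3938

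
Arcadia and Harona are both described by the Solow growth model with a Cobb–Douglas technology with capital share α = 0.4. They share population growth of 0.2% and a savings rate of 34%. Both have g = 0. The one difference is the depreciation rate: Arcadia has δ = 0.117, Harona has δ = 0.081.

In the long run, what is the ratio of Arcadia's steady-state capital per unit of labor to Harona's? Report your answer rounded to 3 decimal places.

Steady-state k* = [s/(n + δ)]^(1/(1−α)), so the ratio is [ (s_A/(n + δ)_A) / (s_H/(n + δ)_H) ]^1.6667.
s_A/(n + δ)_A = 0.34/0.119 = 2.8571; s_H/(n + δ)_H = 0.34/0.083 = 4.0964.
Ratio = (2.8571/4.0964)^1.6667 = 0.6975^1.6667 ≈ 0.5486

k*_A / k*_H ≈ 0.549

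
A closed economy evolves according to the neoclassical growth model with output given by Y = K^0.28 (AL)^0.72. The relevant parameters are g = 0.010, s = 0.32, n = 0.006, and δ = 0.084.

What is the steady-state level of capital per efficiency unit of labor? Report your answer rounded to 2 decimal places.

k* ≈ 5.03

At the steady state, Δk = 0, so s·k^α = (n + g + δ)·k.
Dividing both sides by k: k^(1−α) = s / (n + g + δ).
k^0.72 = 0.32 / (0.006 + 0.010 + 0.084) = 0.32 / 0.100 = 3.2000
k* = 3.2000^(1/0.72) ≈ 5.0303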